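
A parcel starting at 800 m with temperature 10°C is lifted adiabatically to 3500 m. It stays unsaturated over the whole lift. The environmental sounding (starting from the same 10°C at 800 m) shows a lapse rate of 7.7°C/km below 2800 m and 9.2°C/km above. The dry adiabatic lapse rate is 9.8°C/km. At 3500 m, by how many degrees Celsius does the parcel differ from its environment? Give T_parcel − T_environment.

Parcel:
  Dry to 3500 m: -9.8 × 2.7 km = -26.46°C, so T = -16.46°C.
Environment:
  Environment, lower layer to 2800 m: -7.7 × 2 km = -15.4°C, so T = -5.4°C.
  Environment, upper layer to 3500 m: -9.2 × 0.7 km = -6.44°C, so T = -11.84°C.
T_parcel − T_env = -16.46 − (-11.84) = -4.62°C

-4.62°C (parcel cooler than environment)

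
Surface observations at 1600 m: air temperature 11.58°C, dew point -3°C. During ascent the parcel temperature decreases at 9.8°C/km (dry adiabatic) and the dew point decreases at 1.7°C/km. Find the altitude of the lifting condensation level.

T and T_d converge at 9.8 − 1.7 = 8.1°C per km
Height above start = (11.58 − (-3)) / 8.1 = 1.8 km
LCL altitude = 1600 m + 1800 m = 3400 m

3400 m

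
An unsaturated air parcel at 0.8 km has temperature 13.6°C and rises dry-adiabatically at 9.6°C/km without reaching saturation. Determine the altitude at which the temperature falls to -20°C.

Height above start = (13.6 − (-20)) / 9.6 = 3.5 km
Altitude = 800 m + 3500 m = 4300 m

4.3 km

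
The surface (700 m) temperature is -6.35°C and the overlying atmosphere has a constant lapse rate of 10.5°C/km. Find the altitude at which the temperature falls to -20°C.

Height above start = (-6.35 − (-20)) / 10.5 = 1.3 km
Altitude = 700 m + 1300 m = 2000 m

2000 m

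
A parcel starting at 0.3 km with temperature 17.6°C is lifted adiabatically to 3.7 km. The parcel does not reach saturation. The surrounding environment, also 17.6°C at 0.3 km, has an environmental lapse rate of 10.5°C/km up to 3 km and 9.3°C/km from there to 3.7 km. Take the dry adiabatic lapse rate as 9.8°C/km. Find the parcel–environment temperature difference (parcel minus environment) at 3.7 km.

+1.54°C (parcel warmer than environment)

Parcel:
  300–3700 m, dry: Δz = 3.4 km ⇒ ΔT = -33.32°C; T = -15.72°C
Environment:
  300–3000 m, environment, lower layer: Δz = 2.7 km ⇒ ΔT = -28.35°C; T = -10.75°C
  3000–3700 m, environment, upper layer: Δz = 0.7 km ⇒ ΔT = -6.51°C; T = -17.26°C
T_parcel − T_env = -15.72 − (-17.26) = +1.54°C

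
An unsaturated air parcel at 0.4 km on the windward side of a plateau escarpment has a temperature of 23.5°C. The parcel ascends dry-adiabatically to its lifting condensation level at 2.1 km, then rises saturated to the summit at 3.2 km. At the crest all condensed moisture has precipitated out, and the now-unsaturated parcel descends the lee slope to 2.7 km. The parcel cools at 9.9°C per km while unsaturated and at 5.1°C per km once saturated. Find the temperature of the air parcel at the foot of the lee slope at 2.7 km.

Dry to 2100 m: -9.9 × 1.7 km = -16.83°C, so T = 6.67°C.
Saturated to 3200 m: -5.1 × 1.1 km = -5.61°C, so T = 1.06°C.
Dry descent to 2700 m: +9.9 × 0.5 km = +4.95°C, so T = 6.01°C.

6.01°C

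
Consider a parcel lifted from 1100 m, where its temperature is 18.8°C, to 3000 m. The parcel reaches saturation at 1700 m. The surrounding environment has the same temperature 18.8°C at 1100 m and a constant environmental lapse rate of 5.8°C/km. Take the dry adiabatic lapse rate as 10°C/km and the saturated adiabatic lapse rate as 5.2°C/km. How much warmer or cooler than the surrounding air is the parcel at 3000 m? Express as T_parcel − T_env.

Parcel:
  1100–1700 m, dry: Δz = 0.6 km ⇒ ΔT = -6°C; T = 12.8°C
  1700–3000 m, saturated: Δz = 1.3 km ⇒ ΔT = -6.76°C; T = 6.04°C
Environment:
  1100–3000 m, environment: Δz = 1.9 km ⇒ ΔT = -11.02°C; T = 7.78°C
T_parcel − T_env = 6.04 − 7.78 = -1.74°C

-1.74°C (parcel cooler than environment)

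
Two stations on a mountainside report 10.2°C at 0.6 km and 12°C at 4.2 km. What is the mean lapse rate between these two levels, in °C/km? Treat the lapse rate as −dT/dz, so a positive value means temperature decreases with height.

Γ = −ΔT/Δz = (10.2 − 12) / (4200 − 600) m
  = -1.8°C / 3.6 km = -0.5°C/km

-0.5°C/km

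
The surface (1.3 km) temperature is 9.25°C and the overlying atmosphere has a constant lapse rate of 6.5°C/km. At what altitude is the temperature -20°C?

5.8 km

Height above start = (9.25 − (-20)) / 6.5 = 4.5 km
Altitude = 1300 m + 4500 m = 5800 m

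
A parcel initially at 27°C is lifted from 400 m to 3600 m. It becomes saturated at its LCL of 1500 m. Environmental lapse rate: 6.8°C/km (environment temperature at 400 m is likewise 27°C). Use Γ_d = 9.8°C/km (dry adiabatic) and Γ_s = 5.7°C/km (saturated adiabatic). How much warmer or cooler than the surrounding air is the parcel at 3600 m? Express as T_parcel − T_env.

-0.99°C (parcel cooler than environment)

Parcel:
  Dry to 1500 m: -9.8 × 1.1 km = -10.78°C, so T = 16.22°C.
  Saturated to 3600 m: -5.7 × 2.1 km = -11.97°C, so T = 4.25°C.
Environment:
  Environment to 3600 m: -6.8 × 3.2 km = -21.76°C, so T = 5.24°C.
T_parcel − T_env = 4.25 − 5.24 = -0.99°C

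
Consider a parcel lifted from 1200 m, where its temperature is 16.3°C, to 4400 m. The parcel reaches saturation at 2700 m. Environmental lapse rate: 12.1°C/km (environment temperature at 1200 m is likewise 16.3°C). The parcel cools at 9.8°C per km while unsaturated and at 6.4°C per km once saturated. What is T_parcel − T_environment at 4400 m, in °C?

Parcel:
  1200–2700 m, dry: Δz = 1.5 km ⇒ ΔT = -14.7°C; T = 1.6°C
  2700–4400 m, saturated: Δz = 1.7 km ⇒ ΔT = -10.88°C; T = -9.28°C
Environment:
  1200–4400 m, environment: Δz = 3.2 km ⇒ ΔT = -38.72°C; T = -22.42°C
T_parcel − T_env = -9.28 − (-22.42) = +13.14°C

+13.14°C (parcel warmer than environment)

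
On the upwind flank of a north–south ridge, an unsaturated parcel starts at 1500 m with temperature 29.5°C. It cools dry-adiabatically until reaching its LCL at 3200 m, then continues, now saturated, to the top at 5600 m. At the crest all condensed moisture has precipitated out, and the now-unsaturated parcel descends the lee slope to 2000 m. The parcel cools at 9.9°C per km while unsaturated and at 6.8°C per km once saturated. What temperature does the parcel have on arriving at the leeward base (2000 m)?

31.99°C

From 1500 m to 3200 m (dry): cools by 9.9 × 1.7 = 16.83°C, giving 12.67°C.
From 3200 m to 5600 m (saturated): cools by 6.8 × 2.4 = 16.32°C, giving -3.65°C.
From 5600 m to 2000 m (dry descent): warms by 9.9 × 3.6 = 35.64°C, giving 31.99°C.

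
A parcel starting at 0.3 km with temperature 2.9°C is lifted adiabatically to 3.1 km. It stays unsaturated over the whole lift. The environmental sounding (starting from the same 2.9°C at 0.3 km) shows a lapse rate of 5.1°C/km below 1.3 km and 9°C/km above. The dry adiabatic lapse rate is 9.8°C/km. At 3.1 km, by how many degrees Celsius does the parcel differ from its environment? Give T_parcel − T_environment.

Parcel:
  300–3100 m, dry: Δz = 2.8 km ⇒ ΔT = -27.44°C; T = -24.54°C
Environment:
  300–1300 m, environment, lower layer: Δz = 1 km ⇒ ΔT = -5.1°C; T = -2.2°C
  1300–3100 m, environment, upper layer: Δz = 1.8 km ⇒ ΔT = -16.2°C; T = -18.4°C
T_parcel − T_env = -24.54 − (-18.4) = -6.14°C

-6.14°C (parcel cooler than environment)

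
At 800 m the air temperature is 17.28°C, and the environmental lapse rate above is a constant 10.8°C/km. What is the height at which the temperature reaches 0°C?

Height above start = (17.28 − 0) / 10.8 = 1.6 km
Altitude = 800 m + 1600 m = 2400 m

2400 m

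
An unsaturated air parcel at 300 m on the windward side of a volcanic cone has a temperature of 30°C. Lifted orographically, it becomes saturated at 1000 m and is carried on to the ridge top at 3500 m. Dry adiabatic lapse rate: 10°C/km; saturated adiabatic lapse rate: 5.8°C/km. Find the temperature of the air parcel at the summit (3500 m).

8.5°C

Dry to 1000 m: -10 × 0.7 km = -7°C, so T = 23°C.
Saturated to 3500 m: -5.8 × 2.5 km = -14.5°C, so T = 8.5°C.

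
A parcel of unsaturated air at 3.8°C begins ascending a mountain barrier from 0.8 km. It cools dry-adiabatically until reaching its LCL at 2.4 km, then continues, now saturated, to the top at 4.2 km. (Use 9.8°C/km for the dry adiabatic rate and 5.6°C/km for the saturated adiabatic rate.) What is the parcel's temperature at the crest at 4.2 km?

-21.96°C

800–2400 m, dry: Δz = 1.6 km ⇒ ΔT = -15.68°C; T = -11.88°C
2400–4200 m, saturated: Δz = 1.8 km ⇒ ΔT = -10.08°C; T = -21.96°C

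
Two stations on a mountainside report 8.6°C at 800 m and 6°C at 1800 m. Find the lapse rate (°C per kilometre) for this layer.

Γ = −ΔT/Δz = (8.6 − 6) / (1800 − 800) m
  = 2.6°C / 1 km = 2.6°C/km

2.6°C/km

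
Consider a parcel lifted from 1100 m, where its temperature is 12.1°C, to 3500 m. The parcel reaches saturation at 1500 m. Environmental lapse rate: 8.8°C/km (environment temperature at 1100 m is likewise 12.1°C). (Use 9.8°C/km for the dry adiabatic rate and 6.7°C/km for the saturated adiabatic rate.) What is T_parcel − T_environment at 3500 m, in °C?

Parcel:
  1100 → 1500 m (dry, 9.8°C/km): ΔT = -9.8 × 0.4 = -3.92°C → T = 8.18°C
  1500 → 3500 m (saturated, 6.7°C/km): ΔT = -6.7 × 2 = -13.4°C → T = -5.22°C
Environment:
  1100 → 3500 m (environment, 8.8°C/km): ΔT = -8.8 × 2.4 = -21.12°C → T = -9.02°C
T_parcel − T_env = -5.22 − (-9.02) = +3.8°C

+3.8°C (parcel warmer than environment)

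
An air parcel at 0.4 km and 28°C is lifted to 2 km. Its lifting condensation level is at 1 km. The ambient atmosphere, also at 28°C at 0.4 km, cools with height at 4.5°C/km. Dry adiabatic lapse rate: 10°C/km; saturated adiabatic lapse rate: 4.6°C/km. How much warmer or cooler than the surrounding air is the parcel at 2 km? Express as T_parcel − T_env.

Parcel:
  400–1000 m, dry: Δz = 0.6 km ⇒ ΔT = -6°C; T = 22°C
  1000–2000 m, saturated: Δz = 1 km ⇒ ΔT = -4.6°C; T = 17.4°C
Environment:
  400–2000 m, environment: Δz = 1.6 km ⇒ ΔT = -7.2°C; T = 20.8°C
T_parcel − T_env = 17.4 − 20.8 = -3.4°C

-3.4°C (parcel cooler than environment)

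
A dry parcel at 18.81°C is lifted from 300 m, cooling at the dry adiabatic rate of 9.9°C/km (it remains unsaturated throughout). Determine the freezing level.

2200 m

Height above start = (18.81 − 0) / 9.9 = 1.9 km
Altitude = 300 m + 1900 m = 2200 m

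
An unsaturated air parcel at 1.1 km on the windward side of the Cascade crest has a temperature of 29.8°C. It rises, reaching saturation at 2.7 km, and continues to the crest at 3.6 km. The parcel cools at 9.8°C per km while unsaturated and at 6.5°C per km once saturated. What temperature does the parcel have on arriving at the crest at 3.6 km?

8.27°C

1100 → 2700 m (dry, 9.8°C/km): ΔT = -9.8 × 1.6 = -15.68°C → T = 14.12°C
2700 → 3600 m (saturated, 6.5°C/km): ΔT = -6.5 × 0.9 = -5.85°C → T = 8.27°C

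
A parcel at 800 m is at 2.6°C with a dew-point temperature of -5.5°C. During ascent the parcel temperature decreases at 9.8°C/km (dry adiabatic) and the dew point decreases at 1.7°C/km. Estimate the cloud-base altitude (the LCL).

T and T_d converge at 9.8 − 1.7 = 8.1°C per km
Height above start = (2.6 − (-5.5)) / 8.1 = 1 km
LCL altitude = 800 m + 1000 m = 1800 m

1800 m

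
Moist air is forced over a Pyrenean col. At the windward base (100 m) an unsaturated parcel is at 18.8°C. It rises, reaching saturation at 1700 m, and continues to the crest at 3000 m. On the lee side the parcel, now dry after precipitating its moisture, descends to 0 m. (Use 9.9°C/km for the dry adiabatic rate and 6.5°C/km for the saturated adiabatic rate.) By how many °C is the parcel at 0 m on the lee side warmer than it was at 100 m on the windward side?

100 → 1700 m (dry, 9.9°C/km): ΔT = -9.9 × 1.6 = -15.84°C → T = 2.96°C
1700 → 3000 m (saturated, 6.5°C/km): ΔT = -6.5 × 1.3 = -8.45°C → T = -5.49°C
3000 → 0 m (dry descent, 9.9°C/km): ΔT = +9.9 × 3 = +29.7°C → T = 24.21°C
Net change vs windward start: 24.21 − 18.8 = +5.41°C

+5.41°C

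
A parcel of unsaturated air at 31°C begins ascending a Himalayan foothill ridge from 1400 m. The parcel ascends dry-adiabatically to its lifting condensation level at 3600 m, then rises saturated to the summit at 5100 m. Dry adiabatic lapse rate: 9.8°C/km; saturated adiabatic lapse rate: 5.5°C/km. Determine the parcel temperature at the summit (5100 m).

1400 → 3600 m (dry, 9.8°C/km): ΔT = -9.8 × 2.2 = -21.56°C → T = 9.44°C
3600 → 5100 m (saturated, 5.5°C/km): ΔT = -5.5 × 1.5 = -8.25°C → T = 1.19°C

1.19°C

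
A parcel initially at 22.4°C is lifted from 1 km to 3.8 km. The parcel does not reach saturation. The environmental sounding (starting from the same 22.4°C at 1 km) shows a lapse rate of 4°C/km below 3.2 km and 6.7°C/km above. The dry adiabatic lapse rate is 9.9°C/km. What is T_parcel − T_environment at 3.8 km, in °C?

Parcel:
  From 1000 m to 3800 m (dry): cools by 9.9 × 2.8 = 27.72°C, giving -5.32°C.
Environment:
  From 1000 m to 3200 m (environment, lower layer): cools by 4 × 2.2 = 8.8°C, giving 13.6°C.
  From 3200 m to 3800 m (environment, upper layer): cools by 6.7 × 0.6 = 4.02°C, giving 9.58°C.
T_parcel − T_env = -5.32 − 9.58 = -14.9°C

-14.9°C (parcel cooler than environment)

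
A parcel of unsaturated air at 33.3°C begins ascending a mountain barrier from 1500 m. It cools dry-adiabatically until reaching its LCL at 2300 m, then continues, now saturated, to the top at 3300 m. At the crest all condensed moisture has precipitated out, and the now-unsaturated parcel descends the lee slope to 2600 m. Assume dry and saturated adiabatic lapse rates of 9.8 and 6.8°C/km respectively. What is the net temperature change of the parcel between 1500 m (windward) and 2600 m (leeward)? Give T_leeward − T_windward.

Dry to 2300 m: -9.8 × 0.8 km = -7.84°C, so T = 25.46°C.
Saturated to 3300 m: -6.8 × 1 km = -6.8°C, so T = 18.66°C.
Dry descent to 2600 m: +9.8 × 0.7 km = +6.86°C, so T = 25.52°C.
Net change vs windward start: 25.52 − 33.3 = -7.78°C

-7.78°C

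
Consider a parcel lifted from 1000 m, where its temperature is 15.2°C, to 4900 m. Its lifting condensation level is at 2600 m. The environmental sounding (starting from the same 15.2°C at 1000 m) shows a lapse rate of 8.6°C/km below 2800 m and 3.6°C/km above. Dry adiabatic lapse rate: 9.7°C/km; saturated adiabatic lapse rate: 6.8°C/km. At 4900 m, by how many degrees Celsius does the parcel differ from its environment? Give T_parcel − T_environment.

-8.12°C (parcel cooler than environment)

Parcel:
  From 1000 m to 2600 m (dry): cools by 9.7 × 1.6 = 15.52°C, giving -0.32°C.
  From 2600 m to 4900 m (saturated): cools by 6.8 × 2.3 = 15.64°C, giving -15.96°C.
Environment:
  From 1000 m to 2800 m (environment, lower layer): cools by 8.6 × 1.8 = 15.48°C, giving -0.28°C.
  From 2800 m to 4900 m (environment, upper layer): cools by 3.6 × 2.1 = 7.56°C, giving -7.84°C.
T_parcel − T_env = -15.96 − (-7.84) = -8.12°C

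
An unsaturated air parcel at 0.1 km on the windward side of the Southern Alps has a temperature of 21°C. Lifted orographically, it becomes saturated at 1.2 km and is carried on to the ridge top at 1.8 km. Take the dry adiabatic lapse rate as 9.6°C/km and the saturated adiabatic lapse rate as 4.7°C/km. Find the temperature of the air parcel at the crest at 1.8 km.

7.62°C

From 100 m to 1200 m (dry): cools by 9.6 × 1.1 = 10.56°C, giving 10.44°C.
From 1200 m to 1800 m (saturated): cools by 4.7 × 0.6 = 2.82°C, giving 7.62°C.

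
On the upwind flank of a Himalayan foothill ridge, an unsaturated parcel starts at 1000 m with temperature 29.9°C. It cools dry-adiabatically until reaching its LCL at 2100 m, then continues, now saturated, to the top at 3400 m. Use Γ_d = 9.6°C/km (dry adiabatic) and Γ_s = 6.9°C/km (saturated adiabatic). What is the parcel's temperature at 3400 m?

1000 → 2100 m (dry, 9.6°C/km): ΔT = -9.6 × 1.1 = -10.56°C → T = 19.34°C
2100 → 3400 m (saturated, 6.9°C/km): ΔT = -6.9 × 1.3 = -8.97°C → T = 10.37°C

10.37°C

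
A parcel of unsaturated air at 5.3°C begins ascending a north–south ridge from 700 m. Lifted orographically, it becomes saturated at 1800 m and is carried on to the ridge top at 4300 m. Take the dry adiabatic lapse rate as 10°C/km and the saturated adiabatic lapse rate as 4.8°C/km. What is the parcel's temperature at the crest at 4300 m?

Dry to 1800 m: -10 × 1.1 km = -11°C, so T = -5.7°C.
Saturated to 4300 m: -4.8 × 2.5 km = -12°C, so T = -17.7°C.

-17.7°C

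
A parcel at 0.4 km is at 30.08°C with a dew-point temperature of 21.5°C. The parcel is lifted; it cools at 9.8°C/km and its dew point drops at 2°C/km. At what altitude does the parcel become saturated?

T and T_d converge at 9.8 − 2 = 7.8°C per km
Height above start = (30.08 − 21.5) / 7.8 = 1.1 km
LCL altitude = 400 m + 1100 m = 1500 m

1.5 km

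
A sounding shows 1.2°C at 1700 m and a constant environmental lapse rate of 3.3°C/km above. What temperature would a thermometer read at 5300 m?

Environmental to 5300 m: -3.3 × 3.6 km = -11.88°C, so T = -10.68°C.

-10.68°C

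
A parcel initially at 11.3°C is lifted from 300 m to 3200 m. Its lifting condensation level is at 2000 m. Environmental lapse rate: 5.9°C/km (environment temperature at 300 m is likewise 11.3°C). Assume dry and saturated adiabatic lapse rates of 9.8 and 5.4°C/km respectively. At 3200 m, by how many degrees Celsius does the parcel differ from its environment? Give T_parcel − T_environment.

-6.03°C (parcel cooler than environment)

Parcel:
  300–2000 m, dry: Δz = 1.7 km ⇒ ΔT = -16.66°C; T = -5.36°C
  2000–3200 m, saturated: Δz = 1.2 km ⇒ ΔT = -6.48°C; T = -11.84°C
Environment:
  300–3200 m, environment: Δz = 2.9 km ⇒ ΔT = -17.11°C; T = -5.81°C
T_parcel − T_env = -11.84 − (-5.81) = -6.03°C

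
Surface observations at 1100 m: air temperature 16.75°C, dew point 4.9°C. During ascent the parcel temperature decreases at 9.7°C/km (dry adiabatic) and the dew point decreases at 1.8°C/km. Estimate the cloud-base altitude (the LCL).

2600 m

T and T_d converge at 9.7 − 1.8 = 7.9°C per km
Height above start = (16.75 − 4.9) / 7.9 = 1.5 km
LCL altitude = 1100 m + 1500 m = 2600 m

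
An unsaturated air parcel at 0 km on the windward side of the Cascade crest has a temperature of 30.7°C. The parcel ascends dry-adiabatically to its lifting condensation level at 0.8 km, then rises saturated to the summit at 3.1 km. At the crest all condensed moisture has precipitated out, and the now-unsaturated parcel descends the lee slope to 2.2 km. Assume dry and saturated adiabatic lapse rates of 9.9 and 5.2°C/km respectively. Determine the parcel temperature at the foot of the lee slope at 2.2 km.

19.73°C

0 → 800 m (dry, 9.9°C/km): ΔT = -9.9 × 0.8 = -7.92°C → T = 22.78°C
800 → 3100 m (saturated, 5.2°C/km): ΔT = -5.2 × 2.3 = -11.96°C → T = 10.82°C
3100 → 2200 m (dry descent, 9.9°C/km): ΔT = +9.9 × 0.9 = +8.91°C → T = 19.73°C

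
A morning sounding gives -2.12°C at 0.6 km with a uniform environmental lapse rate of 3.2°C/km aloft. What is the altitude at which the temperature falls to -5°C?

1.5 km

Height above start = (-2.12 − (-5)) / 3.2 = 0.9 km
Altitude = 600 m + 900 m = 1500 m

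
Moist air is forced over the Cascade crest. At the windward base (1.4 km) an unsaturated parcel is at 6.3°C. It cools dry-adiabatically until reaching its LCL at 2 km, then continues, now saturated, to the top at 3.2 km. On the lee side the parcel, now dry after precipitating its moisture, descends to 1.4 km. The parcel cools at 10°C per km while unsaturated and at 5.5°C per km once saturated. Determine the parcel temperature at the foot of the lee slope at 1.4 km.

1400–2000 m, dry: Δz = 0.6 km ⇒ ΔT = -6°C; T = 0.3°C
2000–3200 m, saturated: Δz = 1.2 km ⇒ ΔT = -6.6°C; T = -6.3°C
3200–1400 m, dry descent: Δz = 1.8 km ⇒ ΔT = +18°C; T = 11.7°C

11.7°C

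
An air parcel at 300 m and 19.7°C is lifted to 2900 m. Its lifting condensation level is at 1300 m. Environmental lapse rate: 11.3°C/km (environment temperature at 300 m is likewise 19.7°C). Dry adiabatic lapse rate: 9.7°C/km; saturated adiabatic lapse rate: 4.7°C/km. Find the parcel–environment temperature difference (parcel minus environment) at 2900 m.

Parcel:
  300–1300 m, dry: Δz = 1 km ⇒ ΔT = -9.7°C; T = 10°C
  1300–2900 m, saturated: Δz = 1.6 km ⇒ ΔT = -7.52°C; T = 2.48°C
Environment:
  300–2900 m, environment: Δz = 2.6 km ⇒ ΔT = -29.38°C; T = -9.68°C
T_parcel − T_env = 2.48 − (-9.68) = +12.16°C

+12.16°C (parcel warmer than environment)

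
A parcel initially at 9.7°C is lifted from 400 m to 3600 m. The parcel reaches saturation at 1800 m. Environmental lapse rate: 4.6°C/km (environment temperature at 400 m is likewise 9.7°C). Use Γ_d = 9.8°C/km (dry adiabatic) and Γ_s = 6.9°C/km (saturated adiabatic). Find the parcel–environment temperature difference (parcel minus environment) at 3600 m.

-11.42°C (parcel cooler than environment)

Parcel:
  400 → 1800 m (dry, 9.8°C/km): ΔT = -9.8 × 1.4 = -13.72°C → T = -4.02°C
  1800 → 3600 m (saturated, 6.9°C/km): ΔT = -6.9 × 1.8 = -12.42°C → T = -16.44°C
Environment:
  400 → 3600 m (environment, 4.6°C/km): ΔT = -4.6 × 3.2 = -14.72°C → T = -5.02°C
T_parcel − T_env = -16.44 − (-5.02) = -11.42°C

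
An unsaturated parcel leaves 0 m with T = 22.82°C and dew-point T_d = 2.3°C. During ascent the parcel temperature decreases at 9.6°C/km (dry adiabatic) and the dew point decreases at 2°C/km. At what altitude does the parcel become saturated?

T and T_d converge at 9.6 − 2 = 7.6°C per km
Height above start = (22.82 − 2.3) / 7.6 = 2.7 km
LCL altitude = 0 m + 2700 m = 2700 m

2700 m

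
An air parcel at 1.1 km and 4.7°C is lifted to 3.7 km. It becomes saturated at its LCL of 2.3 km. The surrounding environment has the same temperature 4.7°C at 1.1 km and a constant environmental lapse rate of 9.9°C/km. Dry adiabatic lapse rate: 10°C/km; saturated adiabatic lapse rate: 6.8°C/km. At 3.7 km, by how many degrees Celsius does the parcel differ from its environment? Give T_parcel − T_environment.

+4.22°C (parcel warmer than environment)

Parcel:
  1100 → 2300 m (dry, 10°C/km): ΔT = -10 × 1.2 = -12°C → T = -7.3°C
  2300 → 3700 m (saturated, 6.8°C/km): ΔT = -6.8 × 1.4 = -9.52°C → T = -16.82°C
Environment:
  1100 → 3700 m (environment, 9.9°C/km): ΔT = -9.9 × 2.6 = -25.74°C → T = -21.04°C
T_parcel − T_env = -16.82 − (-21.04) = +4.22°C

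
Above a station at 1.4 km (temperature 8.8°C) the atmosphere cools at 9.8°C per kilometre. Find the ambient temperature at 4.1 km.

-17.66°C

1400 → 4100 m (environmental, 9.8°C/km): ΔT = -9.8 × 2.7 = -26.46°C → T = -17.66°C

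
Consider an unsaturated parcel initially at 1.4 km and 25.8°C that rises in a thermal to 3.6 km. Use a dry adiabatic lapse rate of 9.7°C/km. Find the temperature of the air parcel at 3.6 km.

1400–3600 m, dry adiabatic: Δz = 2.2 km ⇒ ΔT = -21.34°C; T = 4.46°C

4.46°C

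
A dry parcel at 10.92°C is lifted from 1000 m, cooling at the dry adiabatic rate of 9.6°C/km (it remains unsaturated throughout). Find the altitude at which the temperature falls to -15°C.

3700 m

Height above start = (10.92 − (-15)) / 9.6 = 2.7 km
Altitude = 1000 m + 2700 m = 3700 m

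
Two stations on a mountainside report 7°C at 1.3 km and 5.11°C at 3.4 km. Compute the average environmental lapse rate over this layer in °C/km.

Γ = −ΔT/Δz = (7 − 5.11) / (3400 − 1300) m
  = 1.89°C / 2.1 km = 0.9°C/km

0.9°C/km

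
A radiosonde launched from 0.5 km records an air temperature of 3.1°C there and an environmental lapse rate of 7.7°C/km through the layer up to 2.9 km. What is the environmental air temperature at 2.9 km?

-15.38°C

500 → 2900 m (environmental, 7.7°C/km): ΔT = -7.7 × 2.4 = -18.48°C → T = -15.38°C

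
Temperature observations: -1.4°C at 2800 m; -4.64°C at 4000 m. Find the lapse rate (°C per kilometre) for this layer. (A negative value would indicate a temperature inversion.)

Γ = −ΔT/Δz = (-1.4 − (-4.64)) / (4000 − 2800) m
  = 3.24°C / 1.2 km = 2.7°C/km

2.7°C/km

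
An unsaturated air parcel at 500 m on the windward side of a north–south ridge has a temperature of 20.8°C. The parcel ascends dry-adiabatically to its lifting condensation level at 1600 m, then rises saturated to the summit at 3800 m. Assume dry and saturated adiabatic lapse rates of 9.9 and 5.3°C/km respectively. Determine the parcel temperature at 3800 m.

-1.75°C

500–1600 m, dry: Δz = 1.1 km ⇒ ΔT = -10.89°C; T = 9.91°C
1600–3800 m, saturated: Δz = 2.2 km ⇒ ΔT = -11.66°C; T = -1.75°C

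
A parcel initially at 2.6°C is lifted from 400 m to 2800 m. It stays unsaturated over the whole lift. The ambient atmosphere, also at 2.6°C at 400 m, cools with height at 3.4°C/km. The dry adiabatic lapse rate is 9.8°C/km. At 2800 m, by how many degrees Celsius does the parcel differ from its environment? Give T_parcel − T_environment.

Parcel:
  Dry to 2800 m: -9.8 × 2.4 km = -23.52°C, so T = -20.92°C.
Environment:
  Environment to 2800 m: -3.4 × 2.4 km = -8.16°C, so T = -5.56°C.
T_parcel − T_env = -20.92 − (-5.56) = -15.36°C

-15.36°C (parcel cooler than environment)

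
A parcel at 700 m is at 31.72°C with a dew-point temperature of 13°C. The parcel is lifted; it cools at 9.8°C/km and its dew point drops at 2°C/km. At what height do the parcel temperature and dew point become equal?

3100 m

T and T_d converge at 9.8 − 2 = 7.8°C per km
Height above start = (31.72 − 13) / 7.8 = 2.4 km
LCL altitude = 700 m + 2400 m = 3100 m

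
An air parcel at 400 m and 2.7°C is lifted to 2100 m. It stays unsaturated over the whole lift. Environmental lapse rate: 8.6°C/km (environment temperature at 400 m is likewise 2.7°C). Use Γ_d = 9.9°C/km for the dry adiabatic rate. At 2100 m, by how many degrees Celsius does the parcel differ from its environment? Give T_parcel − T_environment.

Parcel:
  From 400 m to 2100 m (dry): cools by 9.9 × 1.7 = 16.83°C, giving -14.13°C.
Environment:
  From 400 m to 2100 m (environment): cools by 8.6 × 1.7 = 14.62°C, giving -11.92°C.
T_parcel − T_env = -14.13 − (-11.92) = -2.21°C

-2.21°C (parcel cooler than environment)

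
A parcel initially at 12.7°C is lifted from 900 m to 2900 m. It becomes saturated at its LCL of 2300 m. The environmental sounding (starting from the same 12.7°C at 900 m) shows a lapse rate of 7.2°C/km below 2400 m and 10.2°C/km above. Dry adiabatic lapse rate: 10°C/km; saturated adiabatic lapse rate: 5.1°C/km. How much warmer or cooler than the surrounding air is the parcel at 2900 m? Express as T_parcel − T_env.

-1.16°C (parcel cooler than environment)

Parcel:
  From 900 m to 2300 m (dry): cools by 10 × 1.4 = 14°C, giving -1.3°C.
  From 2300 m to 2900 m (saturated): cools by 5.1 × 0.6 = 3.06°C, giving -4.36°C.
Environment:
  From 900 m to 2400 m (environment, lower layer): cools by 7.2 × 1.5 = 10.8°C, giving 1.9°C.
  From 2400 m to 2900 m (environment, upper layer): cools by 10.2 × 0.5 = 5.1°C, giving -3.2°C.
T_parcel − T_env = -4.36 − (-3.2) = -1.16°C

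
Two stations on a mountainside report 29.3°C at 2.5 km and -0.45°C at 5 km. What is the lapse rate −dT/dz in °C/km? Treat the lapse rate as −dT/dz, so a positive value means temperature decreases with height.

11.9°C/km

Γ = −ΔT/Δz = (29.3 − (-0.45)) / (5000 − 2500) m
  = 29.75°C / 2.5 km = 11.9°C/km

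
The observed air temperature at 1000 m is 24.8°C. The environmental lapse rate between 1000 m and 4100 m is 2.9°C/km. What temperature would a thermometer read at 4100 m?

15.81°C

From 1000 m to 4100 m (environmental): cools by 2.9 × 3.1 = 8.99°C, giving 15.81°C.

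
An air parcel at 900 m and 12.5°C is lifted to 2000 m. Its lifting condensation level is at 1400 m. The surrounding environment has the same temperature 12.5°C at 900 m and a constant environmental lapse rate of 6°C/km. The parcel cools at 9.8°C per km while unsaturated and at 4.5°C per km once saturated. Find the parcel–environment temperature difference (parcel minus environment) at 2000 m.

Parcel:
  900 → 1400 m (dry, 9.8°C/km): ΔT = -9.8 × 0.5 = -4.9°C → T = 7.6°C
  1400 → 2000 m (saturated, 4.5°C/km): ΔT = -4.5 × 0.6 = -2.7°C → T = 4.9°C
Environment:
  900 → 2000 m (environment, 6°C/km): ΔT = -6 × 1.1 = -6.6°C → T = 5.9°C
T_parcel − T_env = 4.9 − 5.9 = -1°C

-1°C (parcel cooler than environment)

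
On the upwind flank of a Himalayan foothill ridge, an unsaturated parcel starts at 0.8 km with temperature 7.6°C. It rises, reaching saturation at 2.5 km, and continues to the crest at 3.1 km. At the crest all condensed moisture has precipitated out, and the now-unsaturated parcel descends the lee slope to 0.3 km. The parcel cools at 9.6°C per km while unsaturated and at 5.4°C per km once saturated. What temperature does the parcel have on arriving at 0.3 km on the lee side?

800 → 2500 m (dry, 9.6°C/km): ΔT = -9.6 × 1.7 = -16.32°C → T = -8.72°C
2500 → 3100 m (saturated, 5.4°C/km): ΔT = -5.4 × 0.6 = -3.24°C → T = -11.96°C
3100 → 300 m (dry descent, 9.6°C/km): ΔT = +9.6 × 2.8 = +26.88°C → T = 14.92°C

14.92°C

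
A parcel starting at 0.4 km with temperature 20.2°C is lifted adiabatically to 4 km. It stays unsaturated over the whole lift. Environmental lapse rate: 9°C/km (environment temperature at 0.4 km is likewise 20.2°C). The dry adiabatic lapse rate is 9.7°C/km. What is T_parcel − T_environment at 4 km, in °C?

-2.52°C (parcel cooler than environment)

Parcel:
  400–4000 m, dry: Δz = 3.6 km ⇒ ΔT = -34.92°C; T = -14.72°C
Environment:
  400–4000 m, environment: Δz = 3.6 km ⇒ ΔT = -32.4°C; T = -12.2°C
T_parcel − T_env = -14.72 − (-12.2) = -2.52°C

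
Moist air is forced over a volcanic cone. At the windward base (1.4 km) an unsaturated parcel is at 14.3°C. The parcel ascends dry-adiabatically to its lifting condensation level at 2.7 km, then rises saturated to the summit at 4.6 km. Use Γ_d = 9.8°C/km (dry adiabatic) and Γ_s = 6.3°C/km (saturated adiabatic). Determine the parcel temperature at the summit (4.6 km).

-10.41°C

1400–2700 m, dry: Δz = 1.3 km ⇒ ΔT = -12.74°C; T = 1.56°C
2700–4600 m, saturated: Δz = 1.9 km ⇒ ΔT = -11.97°C; T = -10.41°C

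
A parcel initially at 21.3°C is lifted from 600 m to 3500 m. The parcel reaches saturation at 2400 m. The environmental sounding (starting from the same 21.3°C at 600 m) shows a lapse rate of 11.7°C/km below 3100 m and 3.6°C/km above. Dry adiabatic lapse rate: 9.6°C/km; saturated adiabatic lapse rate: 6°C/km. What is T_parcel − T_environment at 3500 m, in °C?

Parcel:
  600 → 2400 m (dry, 9.6°C/km): ΔT = -9.6 × 1.8 = -17.28°C → T = 4.02°C
  2400 → 3500 m (saturated, 6°C/km): ΔT = -6 × 1.1 = -6.6°C → T = -2.58°C
Environment:
  600 → 3100 m (environment, lower layer, 11.7°C/km): ΔT = -11.7 × 2.5 = -29.25°C → T = -7.95°C
  3100 → 3500 m (environment, upper layer, 3.6°C/km): ΔT = -3.6 × 0.4 = -1.44°C → T = -9.39°C
T_parcel − T_env = -2.58 − (-9.39) = +6.81°C

+6.81°C (parcel warmer than environment)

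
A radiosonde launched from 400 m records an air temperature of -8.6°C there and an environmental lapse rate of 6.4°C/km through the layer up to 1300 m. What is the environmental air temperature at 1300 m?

-14.36°C

Environmental to 1300 m: -6.4 × 0.9 km = -5.76°C, so T = -14.36°C.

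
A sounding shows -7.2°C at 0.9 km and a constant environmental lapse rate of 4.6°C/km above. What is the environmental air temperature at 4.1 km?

-21.92°C

From 900 m to 4100 m (environmental): cools by 4.6 × 3.2 = 14.72°C, giving -21.92°C.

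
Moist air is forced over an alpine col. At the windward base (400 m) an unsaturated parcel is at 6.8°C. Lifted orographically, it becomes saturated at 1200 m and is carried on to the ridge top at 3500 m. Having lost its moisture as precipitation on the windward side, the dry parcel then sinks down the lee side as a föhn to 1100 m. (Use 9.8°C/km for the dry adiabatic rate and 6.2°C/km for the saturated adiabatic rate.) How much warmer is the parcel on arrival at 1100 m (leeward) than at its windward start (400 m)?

400 → 1200 m (dry, 9.8°C/km): ΔT = -9.8 × 0.8 = -7.84°C → T = -1.04°C
1200 → 3500 m (saturated, 6.2°C/km): ΔT = -6.2 × 2.3 = -14.26°C → T = -15.3°C
3500 → 1100 m (dry descent, 9.8°C/km): ΔT = +9.8 × 2.4 = +23.52°C → T = 8.22°C
Net change vs windward start: 8.22 − 6.8 = +1.42°C

+1.42°C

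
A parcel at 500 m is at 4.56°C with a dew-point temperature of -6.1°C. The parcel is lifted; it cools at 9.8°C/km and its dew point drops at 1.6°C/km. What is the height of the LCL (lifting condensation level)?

T and T_d converge at 9.8 − 1.6 = 8.2°C per km
Height above start = (4.56 − (-6.1)) / 8.2 = 1.3 km
LCL altitude = 500 m + 1300 m = 1800 m

1800 m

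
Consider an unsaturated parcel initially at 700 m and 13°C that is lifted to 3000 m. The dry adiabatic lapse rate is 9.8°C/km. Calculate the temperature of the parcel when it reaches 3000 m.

-9.54°C

From 700 m to 3000 m (dry adiabatic): cools by 9.8 × 2.3 = 22.54°C, giving -9.54°C.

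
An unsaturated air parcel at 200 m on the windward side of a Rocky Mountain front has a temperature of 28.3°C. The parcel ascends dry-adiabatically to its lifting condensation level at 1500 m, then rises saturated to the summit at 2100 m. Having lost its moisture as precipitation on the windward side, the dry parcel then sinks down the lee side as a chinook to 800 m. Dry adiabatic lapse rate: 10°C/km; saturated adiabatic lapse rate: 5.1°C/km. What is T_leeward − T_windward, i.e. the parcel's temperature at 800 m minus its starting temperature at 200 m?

-3.06°C

200 → 1500 m (dry, 10°C/km): ΔT = -10 × 1.3 = -13°C → T = 15.3°C
1500 → 2100 m (saturated, 5.1°C/km): ΔT = -5.1 × 0.6 = -3.06°C → T = 12.24°C
2100 → 800 m (dry descent, 10°C/km): ΔT = +10 × 1.3 = +13°C → T = 25.24°C
Net change vs windward start: 25.24 − 28.3 = -3.06°C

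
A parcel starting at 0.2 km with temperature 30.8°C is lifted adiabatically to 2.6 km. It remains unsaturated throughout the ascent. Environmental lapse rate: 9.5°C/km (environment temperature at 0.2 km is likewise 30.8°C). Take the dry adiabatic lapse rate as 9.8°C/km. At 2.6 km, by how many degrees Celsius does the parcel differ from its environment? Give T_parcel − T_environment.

Parcel:
  200–2600 m, dry: Δz = 2.4 km ⇒ ΔT = -23.52°C; T = 7.28°C
Environment:
  200–2600 m, environment: Δz = 2.4 km ⇒ ΔT = -22.8°C; T = 8°C
T_parcel − T_env = 7.28 − 8 = -0.72°C

-0.72°C (parcel cooler than environment)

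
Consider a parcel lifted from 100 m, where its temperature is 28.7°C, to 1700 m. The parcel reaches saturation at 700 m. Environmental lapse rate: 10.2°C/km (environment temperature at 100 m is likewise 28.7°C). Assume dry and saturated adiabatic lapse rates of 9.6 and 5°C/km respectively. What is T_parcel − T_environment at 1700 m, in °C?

Parcel:
  100–700 m, dry: Δz = 0.6 km ⇒ ΔT = -5.76°C; T = 22.94°C
  700–1700 m, saturated: Δz = 1 km ⇒ ΔT = -5°C; T = 17.94°C
Environment:
  100–1700 m, environment: Δz = 1.6 km ⇒ ΔT = -16.32°C; T = 12.38°C
T_parcel − T_env = 17.94 − 12.38 = +5.56°C

+5.56°C (parcel warmer than environment)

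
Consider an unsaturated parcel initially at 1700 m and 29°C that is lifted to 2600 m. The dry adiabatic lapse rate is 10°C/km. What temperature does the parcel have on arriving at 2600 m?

From 1700 m to 2600 m (dry adiabatic): cools by 10 × 0.9 = 9°C, giving 20°C.

20°C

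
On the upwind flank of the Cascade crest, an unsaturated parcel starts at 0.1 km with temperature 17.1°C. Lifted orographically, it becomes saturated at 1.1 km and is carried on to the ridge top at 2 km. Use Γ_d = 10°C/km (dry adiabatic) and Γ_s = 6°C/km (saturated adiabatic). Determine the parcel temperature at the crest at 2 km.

1.7°C

100 → 1100 m (dry, 10°C/km): ΔT = -10 × 1 = -10°C → T = 7.1°C
1100 → 2000 m (saturated, 6°C/km): ΔT = -6 × 0.9 = -5.4°C → T = 1.7°C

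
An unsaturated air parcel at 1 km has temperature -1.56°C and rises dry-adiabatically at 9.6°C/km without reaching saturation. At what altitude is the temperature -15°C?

2.4 km

Height above start = (-1.56 − (-15)) / 9.6 = 1.4 km
Altitude = 1000 m + 1400 m = 2400 m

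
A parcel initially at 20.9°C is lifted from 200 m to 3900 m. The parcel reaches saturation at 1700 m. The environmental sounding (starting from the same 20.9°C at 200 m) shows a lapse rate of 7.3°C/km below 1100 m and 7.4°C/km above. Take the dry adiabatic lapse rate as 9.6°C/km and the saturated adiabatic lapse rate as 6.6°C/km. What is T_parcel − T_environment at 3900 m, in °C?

Parcel:
  Dry to 1700 m: -9.6 × 1.5 km = -14.4°C, so T = 6.5°C.
  Saturated to 3900 m: -6.6 × 2.2 km = -14.52°C, so T = -8.02°C.
Environment:
  Environment, lower layer to 1100 m: -7.3 × 0.9 km = -6.57°C, so T = 14.33°C.
  Environment, upper layer to 3900 m: -7.4 × 2.8 km = -20.72°C, so T = -6.39°C.
T_parcel − T_env = -8.02 − (-6.39) = -1.63°C

-1.63°C (parcel cooler than environment)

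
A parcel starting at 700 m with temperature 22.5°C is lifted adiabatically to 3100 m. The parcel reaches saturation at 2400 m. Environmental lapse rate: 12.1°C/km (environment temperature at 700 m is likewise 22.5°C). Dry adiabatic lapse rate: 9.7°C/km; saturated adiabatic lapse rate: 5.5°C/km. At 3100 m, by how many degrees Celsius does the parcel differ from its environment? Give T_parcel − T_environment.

Parcel:
  700–2400 m, dry: Δz = 1.7 km ⇒ ΔT = -16.49°C; T = 6.01°C
  2400–3100 m, saturated: Δz = 0.7 km ⇒ ΔT = -3.85°C; T = 2.16°C
Environment:
  700–3100 m, environment: Δz = 2.4 km ⇒ ΔT = -29.04°C; T = -6.54°C
T_parcel − T_env = 2.16 − (-6.54) = +8.7°C

+8.7°C (parcel warmer than environment)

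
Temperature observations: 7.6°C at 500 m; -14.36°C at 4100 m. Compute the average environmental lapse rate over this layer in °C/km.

Γ = −ΔT/Δz = (7.6 − (-14.36)) / (4100 − 500) m
  = 21.96°C / 3.6 km = 6.1°C/km

6.1°C/km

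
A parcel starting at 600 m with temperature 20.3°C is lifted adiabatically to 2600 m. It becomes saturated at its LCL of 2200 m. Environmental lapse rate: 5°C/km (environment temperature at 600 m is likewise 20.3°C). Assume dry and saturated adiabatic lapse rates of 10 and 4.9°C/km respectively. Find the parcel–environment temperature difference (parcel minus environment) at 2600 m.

Parcel:
  600–2200 m, dry: Δz = 1.6 km ⇒ ΔT = -16°C; T = 4.3°C
  2200–2600 m, saturated: Δz = 0.4 km ⇒ ΔT = -1.96°C; T = 2.34°C
Environment:
  600–2600 m, environment: Δz = 2 km ⇒ ΔT = -10°C; T = 10.3°C
T_parcel − T_env = 2.34 − 10.3 = -7.96°C

-7.96°C (parcel cooler than environment)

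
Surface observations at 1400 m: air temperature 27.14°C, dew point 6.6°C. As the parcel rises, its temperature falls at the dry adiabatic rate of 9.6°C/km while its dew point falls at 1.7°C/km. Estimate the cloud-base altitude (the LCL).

T and T_d converge at 9.6 − 1.7 = 7.9°C per km
Height above start = (27.14 − 6.6) / 7.9 = 2.6 km
LCL altitude = 1400 m + 2600 m = 4000 m

4000 m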